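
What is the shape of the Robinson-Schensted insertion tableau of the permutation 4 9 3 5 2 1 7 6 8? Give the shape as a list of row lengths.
Row-insert each entry into an empty tableau.

After inserting 4: P = [[4]].
After inserting 9: P = [[4, 9]].
After inserting 3: P = [[3, 9], [4]].
After inserting 5: P = [[3, 5], [4, 9]].
After inserting 2: P = [[2, 5], [3, 9], [4]].
After inserting 1: P = [[1, 5], [2, 9], [3], [4]].
After inserting 7: P = [[1, 5, 7], [2, 9], [3], [4]].
After inserting 6: P = [[1, 5, 6], [2, 7], [3, 9], [4]].
After inserting 8: P = [[1, 5, 6, 8], [2, 7], [3, 9], [4]].

The final insertion tableau P = [[1, 5, 6, 8], [2, 7], [3, 9], [4]] has shape [4, 2, 2, 1].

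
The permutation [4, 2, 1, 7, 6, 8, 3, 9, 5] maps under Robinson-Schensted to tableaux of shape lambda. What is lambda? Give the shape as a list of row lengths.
Row-insert each entry into an empty tableau.

After inserting 4: P = [[4]].
After inserting 2: P = [[2], [4]].
After inserting 1: P = [[1], [2], [4]].
After inserting 7: P = [[1, 7], [2], [4]].
After inserting 6: P = [[1, 6], [2, 7], [4]].
After inserting 8: P = [[1, 6, 8], [2, 7], [4]].
After inserting 3: P = [[1, 3, 8], [2, 6], [4, 7]].
After inserting 9: P = [[1, 3, 8, 9], [2, 6], [4, 7]].
After inserting 5: P = [[1, 3, 5, 9], [2, 6, 8], [4, 7]].

The final insertion tableau P = [[1, 3, 5, 9], [2, 6, 8], [4, 7]] has shape [4, 3, 2].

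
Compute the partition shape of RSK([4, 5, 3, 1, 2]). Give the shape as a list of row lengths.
RSK row insertion gives P = [[1, 2], [3, 5], [4]], which has shape [2, 2, 1].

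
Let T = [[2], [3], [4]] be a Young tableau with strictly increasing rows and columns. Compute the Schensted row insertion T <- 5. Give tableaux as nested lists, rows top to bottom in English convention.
5 is larger than every entry of row 1, so it is appended to row 1. The new tableau is [[2, 5], [3], [4]].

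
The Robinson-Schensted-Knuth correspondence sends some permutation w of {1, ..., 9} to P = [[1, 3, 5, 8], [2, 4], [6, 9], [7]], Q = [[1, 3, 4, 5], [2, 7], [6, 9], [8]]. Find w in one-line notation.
7 2 4 6 9 5 8 1 3

Reverse the RSK construction: for i from n down to 1, find the cell of Q containing i, remove the entry at that cell from P, and reverse-bump it up through P; the value ejected from row 1 is w(i).

Step i=9: Q has 9 at row 3, column 2; remove 9 from row 3 of P and reverse-bump: 9 enters row 2 and ejects 4; 4 enters row 1 and ejects 3. So w(9) = 3. P is now [[1, 4, 5, 8], [2, 9], [6], [7]].
Step i=8: Q has 8 at row 4, column 1; remove 7 from row 4 of P and reverse-bump: 7 enters row 3 and ejects 6; 6 enters row 2 and ejects 2; 2 enters row 1 and ejects 1. So w(8) = 1. P is now [[2, 4, 5, 8], [6, 9], [7]].
Step i=7: Q has 7 at row 2, column 2; remove 9 from row 2 of P and reverse-bump: 9 enters row 1 and ejects 8. So w(7) = 8. P is now [[2, 4, 5, 9], [6], [7]].
Step i=6: Q has 6 at row 3, column 1; remove 7 from row 3 of P and reverse-bump: 7 enters row 2 and ejects 6; 6 enters row 1 and ejects 5. So w(6) = 5. P is now [[2, 4, 6, 9], [7]].
Step i=5: Q has 5 at row 1, column 4; remove that cell from P, ejecting 9. So w(5) = 9. P is now [[2, 4, 6], [7]].
Step i=4: Q has 4 at row 1, column 3; remove that cell from P, ejecting 6. So w(4) = 6. P is now [[2, 4], [7]].
Step i=3: Q has 3 at row 1, column 2; remove that cell from P, ejecting 4. So w(3) = 4. P is now [[2], [7]].
Step i=2: Q has 2 at row 2, column 1; remove 7 from row 2 of P and reverse-bump: 7 enters row 1 and ejects 2. So w(2) = 2. P is now [[7]].
Step i=1: Q has 1 at row 1, column 1; remove that cell from P, ejecting 7. So w(1) = 7. P is now [].

So w = 7 2 4 6 9 5 8 1 3.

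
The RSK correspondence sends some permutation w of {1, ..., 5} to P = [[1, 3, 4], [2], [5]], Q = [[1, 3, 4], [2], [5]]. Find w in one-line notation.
5 2 3 4 1

Reverse the RSK construction: for i from n down to 1, find the cell of Q containing i, remove the entry at that cell from P, and reverse-bump it up through P; the value ejected from row 1 is w(i).

Step i=5: Q has 5 at row 3, column 1; remove 5 from row 3 of P and reverse-bump: 5 enters row 2 and ejects 2; 2 enters row 1 and ejects 1. So w(5) = 1. P is now [[2, 3, 4], [5]].
Step i=4: Q has 4 at row 1, column 3; remove that cell from P, ejecting 4. So w(4) = 4. P is now [[2, 3], [5]].
Step i=3: Q has 3 at row 1, column 2; remove that cell from P, ejecting 3. So w(3) = 3. P is now [[2], [5]].
Step i=2: Q has 2 at row 2, column 1; remove 5 from row 2 of P and reverse-bump: 5 enters row 1 and ejects 2. So w(2) = 2. P is now [[5]].
Step i=1: Q has 1 at row 1, column 1; remove that cell from P, ejecting 5. So w(1) = 5. P is now [].

So w = 5 2 3 4 1.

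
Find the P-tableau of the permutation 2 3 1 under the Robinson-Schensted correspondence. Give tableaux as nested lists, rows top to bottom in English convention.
After inserting 2: P = [[2]].
After inserting 3: P = [[2, 3]].
After inserting 1: P = [[1, 3], [2]].

So P = [[1, 3], [2]].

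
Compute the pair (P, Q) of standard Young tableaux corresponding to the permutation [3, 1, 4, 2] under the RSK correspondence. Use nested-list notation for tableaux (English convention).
P = [[1, 2], [3, 4]], Q = [[1, 3], [2, 4]]

Insert each entry of the permutation into P by Schensted row insertion, recording in Q the position of each new cell.

Insert 3: appended to row 1. P = [[3]], Q = [[1]].
Insert 1: 1 bumps 3 from row 1; 3 starts row 2. P = [[1], [3]], Q = [[1], [2]].
Insert 4: appended to row 1. P = [[1, 4], [3]], Q = [[1, 3], [2]].
Insert 2: 2 bumps 4 from row 1; 4 appends to row 2. P = [[1, 2], [3, 4]], Q = [[1, 3], [2, 4]].

So P = [[1, 2], [3, 4]], Q = [[1, 3], [2, 4]].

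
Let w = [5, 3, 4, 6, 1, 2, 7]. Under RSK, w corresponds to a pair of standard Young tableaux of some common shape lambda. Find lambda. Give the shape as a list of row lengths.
Row-insert each entry into an empty tableau.

After inserting 5: P = [[5]].
After inserting 3: P = [[3], [5]].
After inserting 4: P = [[3, 4], [5]].
After inserting 6: P = [[3, 4, 6], [5]].
After inserting 1: P = [[1, 4, 6], [3], [5]].
After inserting 2: P = [[1, 2, 6], [3, 4], [5]].
After inserting 7: P = [[1, 2, 6, 7], [3, 4], [5]].

The final insertion tableau P = [[1, 2, 6, 7], [3, 4], [5]] has shape [4, 2, 1].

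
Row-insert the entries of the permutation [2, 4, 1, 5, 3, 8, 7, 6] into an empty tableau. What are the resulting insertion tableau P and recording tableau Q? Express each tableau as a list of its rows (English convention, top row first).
P = [[1, 3, 5, 6], [2, 4, 7], [8]], Q = [[1, 2, 4, 6], [3, 5, 7], [8]]

Insert each entry of the permutation into P by Schensted row insertion, recording in Q the position of each new cell.

Insert 2: appended to row 1. P = [[2]].
Insert 4: appended to row 1. P = [[2, 4]].
Insert 1: 1 bumps 2 from row 1; 2 starts row 2. P = [[1, 4], [2]].
Insert 5: appended to row 1. P = [[1, 4, 5], [2]].
Insert 3: 3 bumps 4 from row 1; 4 appends to row 2. P = [[1, 3, 5], [2, 4]].
Insert 8: appended to row 1. P = [[1, 3, 5, 8], [2, 4]].
Insert 7: 7 bumps 8 from row 1; 8 appends to row 2. P = [[1, 3, 5, 7], [2, 4, 8]].
Insert 6: 6 bumps 7 from row 1; 7 bumps 8 from row 2; 8 starts row 3. P = [[1, 3, 5, 6], [2, 4, 7], [8]].

So P = [[1, 3, 5, 6], [2, 4, 7], [8]], Q = [[1, 2, 4, 6], [3, 5, 7], [8]].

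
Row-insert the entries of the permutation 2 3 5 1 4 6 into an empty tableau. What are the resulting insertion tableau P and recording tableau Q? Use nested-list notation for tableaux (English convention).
P = [[1, 3, 4, 6], [2, 5]], Q = [[1, 2, 3, 6], [4, 5]]

Insert each entry of the permutation into P by Schensted row insertion, recording in Q the position of each new cell.

Insert 2: appended to row 1. P = [[2]], Q = [[1]].
Insert 3: appended to row 1. P = [[2, 3]], Q = [[1, 2]].
Insert 5: appended to row 1. P = [[2, 3, 5]], Q = [[1, 2, 3]].
Insert 1: 1 bumps 2 from row 1; 2 starts row 2. P = [[1, 3, 5], [2]], Q = [[1, 2, 3], [4]].
Insert 4: 4 bumps 5 from row 1; 5 appends to row 2. P = [[1, 3, 4], [2, 5]], Q = [[1, 2, 3], [4, 5]].
Insert 6: appended to row 1. P = [[1, 3, 4, 6], [2, 5]], Q = [[1, 2, 3, 6], [4, 5]].

So P = [[1, 3, 4, 6], [2, 5]], Q = [[1, 2, 3, 6], [4, 5]].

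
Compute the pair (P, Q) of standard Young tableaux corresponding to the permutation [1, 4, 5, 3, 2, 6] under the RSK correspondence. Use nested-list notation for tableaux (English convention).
Insert each entry of the permutation into P by Schensted row insertion, recording in Q the position of each new cell.

Insert 1: appended to row 1. P = [[1]], Q = [[1]].
Insert 4: appended to row 1. P = [[1, 4]], Q = [[1, 2]].
Insert 5: appended to row 1. P = [[1, 4, 5]], Q = [[1, 2, 3]].
Insert 3: 3 bumps 4 from row 1; 4 starts row 2. P = [[1, 3, 5], [4]], Q = [[1, 2, 3], [4]].
Insert 2: 2 bumps 3 from row 1; 3 bumps 4 from row 2; 4 starts row 3. P = [[1, 2, 5], [3], [4]], Q = [[1, 2, 3], [4], [5]].
Insert 6: appended to row 1. P = [[1, 2, 5, 6], [3], [4]], Q = [[1, 2, 3, 6], [4], [5]].

So P = [[1, 2, 5, 6], [3], [4]], Q = [[1, 2, 3, 6], [4], [5]].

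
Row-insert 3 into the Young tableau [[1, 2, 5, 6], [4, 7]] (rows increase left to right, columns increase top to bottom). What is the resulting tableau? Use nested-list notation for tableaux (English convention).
[[1, 2, 3, 6], [4, 5], [7]]

In row 1, 3 replaces 5 (the leftmost entry greater than 3); 5 is bumped to row 2. In row 2, 5 replaces 7 (the leftmost entry greater than 5); 7 is bumped to row 3. 7 starts a new row 3. The new tableau is [[1, 2, 3, 6], [4, 5], [7]].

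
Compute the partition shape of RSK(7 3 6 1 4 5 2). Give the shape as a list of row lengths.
[3, 2, 1, 1]

Row-insert each entry into an empty tableau.

After inserting 7: P = [[7]].
After inserting 3: P = [[3], [7]].
After inserting 6: P = [[3, 6], [7]].
After inserting 1: P = [[1, 6], [3], [7]].
After inserting 4: P = [[1, 4], [3, 6], [7]].
After inserting 5: P = [[1, 4, 5], [3, 6], [7]].
After inserting 2: P = [[1, 2, 5], [3, 4], [6], [7]].

The final insertion tableau P = [[1, 2, 5], [3, 4], [6], [7]] has shape [3, 2, 1, 1].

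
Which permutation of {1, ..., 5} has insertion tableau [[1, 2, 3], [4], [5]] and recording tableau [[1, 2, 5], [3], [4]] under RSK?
1 5 4 2 3

Reverse the RSK construction: for i from n down to 1, find the cell of Q containing i, remove the entry at that cell from P, and reverse-bump it up through P; the value ejected from row 1 is w(i).

Step i=5: Q has 5 at row 1, column 3; remove that cell from P, ejecting 3. So w(5) = 3. P is now [[1, 2], [4], [5]].
Step i=4: Q has 4 at row 3, column 1; remove 5 from row 3 of P and reverse-bump: 5 enters row 2 and ejects 4; 4 enters row 1 and ejects 2. So w(4) = 2. P is now [[1, 4], [5]].
Step i=3: Q has 3 at row 2, column 1; remove 5 from row 2 of P and reverse-bump: 5 enters row 1 and ejects 4. So w(3) = 4. P is now [[1, 5]].
Step i=2: Q has 2 at row 1, column 2; remove that cell from P, ejecting 5. So w(2) = 5. P is now [[1]].
Step i=1: Q has 1 at row 1, column 1; remove that cell from P, ejecting 1. So w(1) = 1. P is now [].

So w = 1 5 4 2 3.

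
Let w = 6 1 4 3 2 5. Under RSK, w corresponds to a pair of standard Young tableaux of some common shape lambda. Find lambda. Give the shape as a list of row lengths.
Row-insert each entry into an empty tableau.

After inserting 6: P = [[6]].
After inserting 1: P = [[1], [6]].
After inserting 4: P = [[1, 4], [6]].
After inserting 3: P = [[1, 3], [4], [6]].
After inserting 2: P = [[1, 2], [3], [4], [6]].
After inserting 5: P = [[1, 2, 5], [3], [4], [6]].

The final insertion tableau P = [[1, 2, 5], [3], [4], [6]] has shape [3, 1, 1, 1].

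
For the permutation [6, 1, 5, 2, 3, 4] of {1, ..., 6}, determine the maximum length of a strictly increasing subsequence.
4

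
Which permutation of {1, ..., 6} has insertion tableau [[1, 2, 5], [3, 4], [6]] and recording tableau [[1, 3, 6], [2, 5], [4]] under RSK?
6 3 4 1 2 5

Reverse RSK: for i = n, n-1, ..., 1, locate i in Q, remove the corresponding corner cell from P, and reverse-bump its entry up through P; the value ejected from row 1 is w(i).

So w = 6 3 4 1 2 5.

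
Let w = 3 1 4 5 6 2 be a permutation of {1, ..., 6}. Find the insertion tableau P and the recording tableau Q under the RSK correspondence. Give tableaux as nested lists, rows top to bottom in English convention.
Insert each entry of the permutation into P by Schensted row insertion, recording in Q the position of each new cell.

Insert 3: appended to row 1. P = [[3]].
Insert 1: 1 bumps 3 from row 1; 3 starts row 2. P = [[1], [3]].
Insert 4: appended to row 1. P = [[1, 4], [3]].
Insert 5: appended to row 1. P = [[1, 4, 5], [3]].
Insert 6: appended to row 1. P = [[1, 4, 5, 6], [3]].
Insert 2: 2 bumps 4 from row 1; 4 appends to row 2. P = [[1, 2, 5, 6], [3, 4]].

So P = [[1, 2, 5, 6], [3, 4]], Q = [[1, 3, 4, 5], [2, 6]].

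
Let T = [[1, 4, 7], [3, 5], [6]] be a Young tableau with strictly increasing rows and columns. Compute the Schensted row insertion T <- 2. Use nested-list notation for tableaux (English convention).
In row 1, 2 replaces 4 (the leftmost entry greater than 2); 4 is bumped to row 2. In row 2, 4 replaces 5 (the leftmost entry greater than 4); 5 is bumped to row 3. In row 3, 5 replaces 6 (the leftmost entry greater than 5); 6 is bumped to row 4. 6 starts a new row 4. The new tableau is [[1, 2, 7], [3, 4], [5], [6]].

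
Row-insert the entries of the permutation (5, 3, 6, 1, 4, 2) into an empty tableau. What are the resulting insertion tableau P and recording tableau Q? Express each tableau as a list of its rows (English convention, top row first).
Insert each entry of the permutation into P by Schensted row insertion, recording in Q the position of each new cell.

After inserting 5: P = [[5]].
After inserting 3: P = [[3], [5]].
After inserting 6: P = [[3, 6], [5]].
After inserting 1: P = [[1, 6], [3], [5]].
After inserting 4: P = [[1, 4], [3, 6], [5]].
After inserting 2: P = [[1, 2], [3, 4], [5, 6]].

So P = [[1, 2], [3, 4], [5, 6]], Q = [[1, 3], [2, 5], [4, 6]].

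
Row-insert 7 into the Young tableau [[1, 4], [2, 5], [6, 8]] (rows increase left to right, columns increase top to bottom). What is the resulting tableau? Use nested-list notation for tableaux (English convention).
[[1, 4, 7], [2, 5], [6, 8]]

7 is larger than every entry of row 1, so it is appended to row 1. The new tableau is [[1, 4, 7], [2, 5], [6, 8]].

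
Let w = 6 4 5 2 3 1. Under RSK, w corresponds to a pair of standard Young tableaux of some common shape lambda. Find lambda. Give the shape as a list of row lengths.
Row-insert each entry into an empty tableau.

After inserting 6: P = [[6]].
After inserting 4: P = [[4], [6]].
After inserting 5: P = [[4, 5], [6]].
After inserting 2: P = [[2, 5], [4], [6]].
After inserting 3: P = [[2, 3], [4, 5], [6]].
After inserting 1: P = [[1, 3], [2, 5], [4], [6]].

The final insertion tableau P = [[1, 3], [2, 5], [4], [6]] has shape [2, 2, 1, 1].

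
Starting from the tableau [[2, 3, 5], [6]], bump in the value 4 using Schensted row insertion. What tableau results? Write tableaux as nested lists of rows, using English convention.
[[2, 3, 4], [5], [6]]

In row 1, 4 replaces 5 (the leftmost entry greater than 4); 5 is bumped to row 2. In row 2, 5 replaces 6 (the leftmost entry greater than 5); 6 is bumped to row 3. 6 starts a new row 3. The new tableau is [[2, 3, 4], [5], [6]].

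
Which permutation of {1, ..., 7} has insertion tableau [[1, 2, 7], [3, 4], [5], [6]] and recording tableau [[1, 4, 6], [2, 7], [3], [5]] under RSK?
Reverse the RSK construction: for i from n down to 1, find the cell of Q containing i, remove the entry at that cell from P, and reverse-bump it up through P; the value ejected from row 1 is w(i).

Step i=7: Q has 7 at row 2, column 2; remove 4 from row 2 of P and reverse-bump: 4 enters row 1 and ejects 2. So w(7) = 2. P is now [[1, 4, 7], [3], [5], [6]].
Step i=6: Q has 6 at row 1, column 3; remove that cell from P, ejecting 7. So w(6) = 7. P is now [[1, 4], [3], [5], [6]].
Step i=5: Q has 5 at row 4, column 1; remove 6 from row 4 of P and reverse-bump: 6 enters row 3 and ejects 5; 5 enters row 2 and ejects 3; 3 enters row 1 and ejects 1. So w(5) = 1. P is now [[3, 4], [5], [6]].
Step i=4: Q has 4 at row 1, column 2; remove that cell from P, ejecting 4. So w(4) = 4. P is now [[3], [5], [6]].
Step i=3: Q has 3 at row 3, column 1; remove 6 from row 3 of P and reverse-bump: 6 enters row 2 and ejects 5; 5 enters row 1 and ejects 3. So w(3) = 3. P is now [[5], [6]].
Step i=2: Q has 2 at row 2, column 1; remove 6 from row 2 of P and reverse-bump: 6 enters row 1 and ejects 5. So w(2) = 5. P is now [[6]].
Step i=1: Q has 1 at row 1, column 1; remove that cell from P, ejecting 6. So w(1) = 6. P is now [].

So w = 6 5 3 4 1 7 2.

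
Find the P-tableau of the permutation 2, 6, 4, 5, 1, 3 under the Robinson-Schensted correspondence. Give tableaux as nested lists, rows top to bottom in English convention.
P = [[1, 3, 5], [2, 4], [6]]

Insert 2: appended to row 1. P = [[2]].
Insert 6: appended to row 1. P = [[2, 6]].
Insert 4: 4 bumps 6 from row 1; 6 starts row 2. P = [[2, 4], [6]].
Insert 5: appended to row 1. P = [[2, 4, 5], [6]].
Insert 1: 1 bumps 2 from row 1; 2 bumps 6 from row 2; 6 starts row 3. P = [[1, 4, 5], [2], [6]].
Insert 3: 3 bumps 4 from row 1; 4 appends to row 2. P = [[1, 3, 5], [2, 4], [6]].

So P = [[1, 3, 5], [2, 4], [6]].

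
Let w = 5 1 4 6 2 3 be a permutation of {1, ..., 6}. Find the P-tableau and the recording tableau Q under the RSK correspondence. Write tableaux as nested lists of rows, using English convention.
Insert each entry of the permutation into P by Schensted row insertion, recording in Q the position of each new cell.

After inserting 5: P = [[5]].
After inserting 1: P = [[1], [5]].
After inserting 4: P = [[1, 4], [5]].
After inserting 6: P = [[1, 4, 6], [5]].
After inserting 2: P = [[1, 2, 6], [4], [5]].
After inserting 3: P = [[1, 2, 3], [4, 6], [5]].

So P = [[1, 2, 3], [4, 6], [5]], Q = [[1, 3, 4], [2, 6], [5]].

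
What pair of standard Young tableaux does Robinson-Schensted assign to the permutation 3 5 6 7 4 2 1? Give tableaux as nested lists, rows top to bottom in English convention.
P = [[1, 4, 6, 7], [2], [3], [5]], Q = [[1, 2, 3, 4], [5], [6], [7]]

Insert each entry of the permutation into P by Schensted row insertion, recording in Q the position of each new cell.

After inserting 3: P = [[3]].
After inserting 5: P = [[3, 5]].
After inserting 6: P = [[3, 5, 6]].
After inserting 7: P = [[3, 5, 6, 7]].
After inserting 4: P = [[3, 4, 6, 7], [5]].
After inserting 2: P = [[2, 4, 6, 7], [3], [5]].
After inserting 1: P = [[1, 4, 6, 7], [2], [3], [5]].

So P = [[1, 4, 6, 7], [2], [3], [5]], Q = [[1, 2, 3, 4], [5], [6], [7]].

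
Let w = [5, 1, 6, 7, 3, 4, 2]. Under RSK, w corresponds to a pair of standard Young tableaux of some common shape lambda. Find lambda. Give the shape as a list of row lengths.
[3, 3, 1]

Row-insert each entry into an empty tableau.

After inserting 5: P = [[5]].
After inserting 1: P = [[1], [5]].
After inserting 6: P = [[1, 6], [5]].
After inserting 7: P = [[1, 6, 7], [5]].
After inserting 3: P = [[1, 3, 7], [5, 6]].
After inserting 4: P = [[1, 3, 4], [5, 6, 7]].
After inserting 2: P = [[1, 2, 4], [3, 6, 7], [5]].

The final insertion tableau P = [[1, 2, 4], [3, 6, 7], [5]] has shape [3, 3, 1].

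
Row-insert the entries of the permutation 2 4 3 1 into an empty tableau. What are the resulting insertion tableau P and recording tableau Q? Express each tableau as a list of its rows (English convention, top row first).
Insert each entry of the permutation into P by Schensted row insertion, recording in Q the position of each new cell.

After inserting 2: P = [[2]].
After inserting 4: P = [[2, 4]].
After inserting 3: P = [[2, 3], [4]].
After inserting 1: P = [[1, 3], [2], [4]].

So P = [[1, 3], [2], [4]], Q = [[1, 2], [3], [4]].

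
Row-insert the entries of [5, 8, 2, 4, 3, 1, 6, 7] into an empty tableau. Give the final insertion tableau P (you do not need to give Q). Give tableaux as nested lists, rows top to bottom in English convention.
P = [[1, 3, 6, 7], [2, 8], [4], [5]]

After inserting 5: P = [[5]].
After inserting 8: P = [[5, 8]].
After inserting 2: P = [[2, 8], [5]].
After inserting 4: P = [[2, 4], [5, 8]].
After inserting 3: P = [[2, 3], [4, 8], [5]].
After inserting 1: P = [[1, 3], [2, 8], [4], [5]].
After inserting 6: P = [[1, 3, 6], [2, 8], [4], [5]].
After inserting 7: P = [[1, 3, 6, 7], [2, 8], [4], [5]].

So P = [[1, 3, 6, 7], [2, 8], [4], [5]].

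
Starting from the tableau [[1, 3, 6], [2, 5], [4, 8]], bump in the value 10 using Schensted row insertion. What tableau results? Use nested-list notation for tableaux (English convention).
[[1, 3, 6, 10], [2, 5], [4, 8]]

10 is larger than every entry of row 1, so it is appended to row 1. The new tableau is [[1, 3, 6, 10], [2, 5], [4, 8]].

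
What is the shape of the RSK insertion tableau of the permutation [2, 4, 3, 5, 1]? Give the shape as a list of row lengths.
Row-insert each entry into an empty tableau.

After inserting 2: P = [[2]].
After inserting 4: P = [[2, 4]].
After inserting 3: P = [[2, 3], [4]].
After inserting 5: P = [[2, 3, 5], [4]].
After inserting 1: P = [[1, 3, 5], [2], [4]].

The final insertion tableau P = [[1, 3, 5], [2], [4]] has shape [3, 1, 1].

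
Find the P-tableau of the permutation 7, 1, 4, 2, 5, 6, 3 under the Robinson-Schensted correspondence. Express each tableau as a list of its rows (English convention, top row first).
P = [[1, 2, 3, 6], [4, 5], [7]]

Insert 7: appended to row 1. P = [[7]].
Insert 1: 1 bumps 7 from row 1; 7 starts row 2. P = [[1], [7]].
Insert 4: appended to row 1. P = [[1, 4], [7]].
Insert 2: 2 bumps 4 from row 1; 4 bumps 7 from row 2; 7 starts row 3. P = [[1, 2], [4], [7]].
Insert 5: appended to row 1. P = [[1, 2, 5], [4], [7]].
Insert 6: appended to row 1. P = [[1, 2, 5, 6], [4], [7]].
Insert 3: 3 bumps 5 from row 1; 5 appends to row 2. P = [[1, 2, 3, 6], [4, 5], [7]].

So P = [[1, 2, 3, 6], [4, 5], [7]].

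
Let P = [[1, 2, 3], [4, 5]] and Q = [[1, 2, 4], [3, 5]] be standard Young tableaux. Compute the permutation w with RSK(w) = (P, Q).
Reverse the RSK construction: for i from n down to 1, find the cell of Q containing i, remove the entry at that cell from P, and reverse-bump it up through P; the value ejected from row 1 is w(i).

Step i=5: Q has 5 at row 2, column 2; remove 5 from row 2 of P and reverse-bump: 5 enters row 1 and ejects 3. So w(5) = 3. P is now [[1, 2, 5], [4]].
Step i=4: Q has 4 at row 1, column 3; remove that cell from P, ejecting 5. So w(4) = 5. P is now [[1, 2], [4]].
Step i=3: Q has 3 at row 2, column 1; remove 4 from row 2 of P and reverse-bump: 4 enters row 1 and ejects 2. So w(3) = 2. P is now [[1, 4]].
Step i=2: Q has 2 at row 1, column 2; remove that cell from P, ejecting 4. So w(2) = 4. P is now [[1]].
Step i=1: Q has 1 at row 1, column 1; remove that cell from P, ejecting 1. So w(1) = 1. P is now [].

So w = 1 4 2 5 3.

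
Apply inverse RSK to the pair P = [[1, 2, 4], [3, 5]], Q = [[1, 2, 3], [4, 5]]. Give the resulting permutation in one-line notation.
1 3 5 2 4

Reverse RSK: for i = n, n-1, ..., 1, locate i in Q, remove the corresponding corner cell from P, and reverse-bump its entry up through P; the value ejected from row 1 is w(i).

So w = 1 3 5 2 4.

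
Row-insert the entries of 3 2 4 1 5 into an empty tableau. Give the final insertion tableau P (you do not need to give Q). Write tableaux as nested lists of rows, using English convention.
Insert 3: appended to row 1. P = [[3]].
Insert 2: 2 bumps 3 from row 1; 3 starts row 2. P = [[2], [3]].
Insert 4: appended to row 1. P = [[2, 4], [3]].
Insert 1: 1 bumps 2 from row 1; 2 bumps 3 from row 2; 3 starts row 3. P = [[1, 4], [2], [3]].
Insert 5: appended to row 1. P = [[1, 4, 5], [2], [3]].

So P = [[1, 4, 5], [2], [3]].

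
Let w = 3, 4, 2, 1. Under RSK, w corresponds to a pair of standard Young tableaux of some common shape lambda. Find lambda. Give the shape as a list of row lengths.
[2, 1, 1]

Row-insert each entry into an empty tableau.

After inserting 3: P = [[3]].
After inserting 4: P = [[3, 4]].
After inserting 2: P = [[2, 4], [3]].
After inserting 1: P = [[1, 4], [2], [3]].

The final insertion tableau P = [[1, 4], [2], [3]] has shape [2, 1, 1].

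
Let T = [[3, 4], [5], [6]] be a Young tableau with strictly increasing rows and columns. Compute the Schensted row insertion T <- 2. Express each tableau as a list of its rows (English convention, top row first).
In row 1, 2 replaces 3 (the leftmost entry greater than 2); 3 is bumped to row 2. In row 2, 3 replaces 5 (the leftmost entry greater than 3); 5 is bumped to row 3. In row 3, 5 replaces 6 (the leftmost entry greater than 5); 6 is bumped to row 4. 6 starts a new row 4. The new tableau is [[2, 4], [3], [5], [6]].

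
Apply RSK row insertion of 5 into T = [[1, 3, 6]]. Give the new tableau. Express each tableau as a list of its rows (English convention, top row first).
In row 1, 5 replaces 6 (the leftmost entry greater than 5); 6 is bumped to row 2. 6 starts a new row 2. The new tableau is [[1, 3, 5], [6]].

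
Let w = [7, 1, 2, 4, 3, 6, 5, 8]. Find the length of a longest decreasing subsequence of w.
3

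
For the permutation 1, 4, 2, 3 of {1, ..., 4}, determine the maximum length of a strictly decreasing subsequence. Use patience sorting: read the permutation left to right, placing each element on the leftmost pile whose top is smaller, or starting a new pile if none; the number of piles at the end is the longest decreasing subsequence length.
1: new pile. tops = [1]
4: onto pile 1 (replacing 1). tops = [4]
2: new pile. tops = [4, 2]
3: onto pile 2 (replacing 2). tops = [4, 3]

2 piles, so the longest decreasing subsequence has length 2.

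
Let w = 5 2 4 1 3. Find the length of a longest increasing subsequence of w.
2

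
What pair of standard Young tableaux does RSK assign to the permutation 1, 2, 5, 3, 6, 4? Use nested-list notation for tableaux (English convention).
Insert each entry of the permutation into P by Schensted row insertion, recording in Q the position of each new cell.

Insert 1: appended to row 1. P = [[1]].
Insert 2: appended to row 1. P = [[1, 2]].
Insert 5: appended to row 1. P = [[1, 2, 5]].
Insert 3: 3 bumps 5 from row 1; 5 starts row 2. P = [[1, 2, 3], [5]].
Insert 6: appended to row 1. P = [[1, 2, 3, 6], [5]].
Insert 4: 4 bumps 6 from row 1; 6 appends to row 2. P = [[1, 2, 3, 4], [5, 6]].

So P = [[1, 2, 3, 4], [5, 6]], Q = [[1, 2, 3, 5], [4, 6]].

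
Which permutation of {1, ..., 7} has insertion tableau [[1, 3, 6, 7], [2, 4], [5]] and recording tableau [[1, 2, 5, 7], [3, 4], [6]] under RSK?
2 5 1 4 6 3 7

Reverse RSK: for i = n, n-1, ..., 1, locate i in Q, remove the corresponding corner cell from P, and reverse-bump its entry up through P; the value ejected from row 1 is w(i).

So w = 2 5 1 4 6 3 7.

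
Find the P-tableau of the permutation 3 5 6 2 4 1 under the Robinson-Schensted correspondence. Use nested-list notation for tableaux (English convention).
P = [[1, 4, 6], [2, 5], [3]]

After inserting 3: P = [[3]].
After inserting 5: P = [[3, 5]].
After inserting 6: P = [[3, 5, 6]].
After inserting 2: P = [[2, 5, 6], [3]].
After inserting 4: P = [[2, 4, 6], [3, 5]].
After inserting 1: P = [[1, 4, 6], [2, 5], [3]].

So P = [[1, 4, 6], [2, 5], [3]].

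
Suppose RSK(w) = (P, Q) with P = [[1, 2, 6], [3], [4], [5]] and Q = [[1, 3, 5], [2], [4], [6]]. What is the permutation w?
Reverse the RSK construction: for i from n down to 1, find the cell of Q containing i, remove the entry at that cell from P, and reverse-bump it up through P; the value ejected from row 1 is w(i).

Step i=6: Q has 6 at row 4, column 1; remove 5 from row 4 of P and reverse-bump: 5 enters row 3 and ejects 4; 4 enters row 2 and ejects 3; 3 enters row 1 and ejects 2. So w(6) = 2. P is now [[1, 3, 6], [4], [5]].
Step i=5: Q has 5 at row 1, column 3; remove that cell from P, ejecting 6. So w(5) = 6. P is now [[1, 3], [4], [5]].
Step i=4: Q has 4 at row 3, column 1; remove 5 from row 3 of P and reverse-bump: 5 enters row 2 and ejects 4; 4 enters row 1 and ejects 3. So w(4) = 3. P is now [[1, 4], [5]].
Step i=3: Q has 3 at row 1, column 2; remove that cell from P, ejecting 4. So w(3) = 4. P is now [[1], [5]].
Step i=2: Q has 2 at row 2, column 1; remove 5 from row 2 of P and reverse-bump: 5 enters row 1 and ejects 1. So w(2) = 1. P is now [[5]].
Step i=1: Q has 1 at row 1, column 1; remove that cell from P, ejecting 5. So w(1) = 5. P is now [].

So w = 5 1 4 3 6 2.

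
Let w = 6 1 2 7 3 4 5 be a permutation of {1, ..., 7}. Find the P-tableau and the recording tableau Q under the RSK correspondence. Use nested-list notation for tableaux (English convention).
Insert each entry of the permutation into P by Schensted row insertion, recording in Q the position of each new cell.

Insert 6: appended to row 1. P = [[6]].
Insert 1: 1 bumps 6 from row 1; 6 starts row 2. P = [[1], [6]].
Insert 2: appended to row 1. P = [[1, 2], [6]].
Insert 7: appended to row 1. P = [[1, 2, 7], [6]].
Insert 3: 3 bumps 7 from row 1; 7 appends to row 2. P = [[1, 2, 3], [6, 7]].
Insert 4: appended to row 1. P = [[1, 2, 3, 4], [6, 7]].
Insert 5: appended to row 1. P = [[1, 2, 3, 4, 5], [6, 7]].

So P = [[1, 2, 3, 4, 5], [6, 7]], Q = [[1, 3, 4, 6, 7], [2, 5]].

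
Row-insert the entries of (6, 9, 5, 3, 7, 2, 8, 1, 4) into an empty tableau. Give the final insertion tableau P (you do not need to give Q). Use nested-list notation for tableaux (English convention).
P = [[1, 4, 8], [2, 7], [3, 9], [5], [6]]

Insert 6: appended to row 1. P = [[6]].
Insert 9: appended to row 1. P = [[6, 9]].
Insert 5: 5 bumps 6 from row 1; 6 starts row 2. P = [[5, 9], [6]].
Insert 3: 3 bumps 5 from row 1; 5 bumps 6 from row 2; 6 starts row 3. P = [[3, 9], [5], [6]].
Insert 7: 7 bumps 9 from row 1; 9 appends to row 2. P = [[3, 7], [5, 9], [6]].
Insert 2: 2 bumps 3 from row 1; 3 bumps 5 from row 2; 5 bumps 6 from row 3; 6 starts row 4. P = [[2, 7], [3, 9], [5], [6]].
Insert 8: appended to row 1. P = [[2, 7, 8], [3, 9], [5], [6]].
Insert 1: 1 bumps 2 from row 1; 2 bumps 3 from row 2; 3 bumps 5 from row 3; 5 bumps 6 from row 4; 6 starts row 5. P = [[1, 7, 8], [2, 9], [3], [5], [6]].
Insert 4: 4 bumps 7 from row 1; 7 bumps 9 from row 2; 9 appends to row 3. P = [[1, 4, 8], [2, 7], [3, 9], [5], [6]].

So P = [[1, 4, 8], [2, 7], [3, 9], [5], [6]].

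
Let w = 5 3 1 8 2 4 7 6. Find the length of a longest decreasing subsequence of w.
3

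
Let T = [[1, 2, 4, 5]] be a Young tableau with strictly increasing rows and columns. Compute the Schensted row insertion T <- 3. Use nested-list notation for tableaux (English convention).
[[1, 2, 3, 5], [4]]

In row 1, 3 replaces 4 (the leftmost entry greater than 3); 4 is bumped to row 2. 4 starts a new row 2. The new tableau is [[1, 2, 3, 5], [4]].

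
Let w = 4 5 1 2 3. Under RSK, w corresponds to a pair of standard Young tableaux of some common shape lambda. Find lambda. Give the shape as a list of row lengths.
[3, 2]

RSK row insertion gives P = [[1, 2, 3], [4, 5]], which has shape [3, 2].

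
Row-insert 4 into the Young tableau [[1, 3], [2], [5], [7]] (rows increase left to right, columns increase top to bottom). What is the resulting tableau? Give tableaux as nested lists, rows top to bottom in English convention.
[[1, 3, 4], [2], [5], [7]]

4 is larger than every entry of row 1, so it is appended to row 1. The new tableau is [[1, 3, 4], [2], [5], [7]].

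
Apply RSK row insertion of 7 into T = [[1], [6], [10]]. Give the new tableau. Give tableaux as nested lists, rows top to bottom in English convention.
[[1, 7], [6], [10]]

7 is larger than every entry of row 1, so it is appended to row 1. The new tableau is [[1, 7], [6], [10]].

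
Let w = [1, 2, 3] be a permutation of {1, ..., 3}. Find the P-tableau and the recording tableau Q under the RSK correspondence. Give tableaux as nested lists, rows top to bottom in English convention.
Insert each entry of the permutation into P by Schensted row insertion, recording in Q the position of each new cell.

Insert 1: appended to row 1. P = [[1]].
Insert 2: appended to row 1. P = [[1, 2]].
Insert 3: appended to row 1. P = [[1, 2, 3]].

So P = [[1, 2, 3]], Q = [[1, 2, 3]].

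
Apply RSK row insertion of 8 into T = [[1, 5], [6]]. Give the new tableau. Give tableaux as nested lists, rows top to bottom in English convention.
[[1, 5, 8], [6]]

8 is larger than every entry of row 1, so it is appended to row 1. The new tableau is [[1, 5, 8], [6]].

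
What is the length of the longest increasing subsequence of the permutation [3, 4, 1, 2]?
2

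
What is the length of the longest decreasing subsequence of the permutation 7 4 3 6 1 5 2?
4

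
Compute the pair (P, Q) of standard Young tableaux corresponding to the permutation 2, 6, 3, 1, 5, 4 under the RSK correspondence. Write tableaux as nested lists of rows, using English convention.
P = [[1, 3, 4], [2, 5], [6]], Q = [[1, 2, 5], [3, 6], [4]]

Insert each entry of the permutation into P by Schensted row insertion, recording in Q the position of each new cell.

Insert 2: appended to row 1. P = [[2]].
Insert 6: appended to row 1. P = [[2, 6]].
Insert 3: 3 bumps 6 from row 1; 6 starts row 2. P = [[2, 3], [6]].
Insert 1: 1 bumps 2 from row 1; 2 bumps 6 from row 2; 6 starts row 3. P = [[1, 3], [2], [6]].
Insert 5: appended to row 1. P = [[1, 3, 5], [2], [6]].
Insert 4: 4 bumps 5 from row 1; 5 appends to row 2. P = [[1, 3, 4], [2, 5], [6]].

So P = [[1, 3, 4], [2, 5], [6]], Q = [[1, 2, 5], [3, 6], [4]].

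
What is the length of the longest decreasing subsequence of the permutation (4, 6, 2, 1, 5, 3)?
3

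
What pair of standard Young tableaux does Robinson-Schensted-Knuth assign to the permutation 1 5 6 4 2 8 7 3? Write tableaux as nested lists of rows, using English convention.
Insert each entry of the permutation into P by Schensted row insertion, recording in Q the position of each new cell.

After inserting 1: P = [[1]].
After inserting 5: P = [[1, 5]].
After inserting 6: P = [[1, 5, 6]].
After inserting 4: P = [[1, 4, 6], [5]].
After inserting 2: P = [[1, 2, 6], [4], [5]].
After inserting 8: P = [[1, 2, 6, 8], [4], [5]].
After inserting 7: P = [[1, 2, 6, 7], [4, 8], [5]].
After inserting 3: P = [[1, 2, 3, 7], [4, 6], [5, 8]].

So P = [[1, 2, 3, 7], [4, 6], [5, 8]], Q = [[1, 2, 3, 6], [4, 7], [5, 8]].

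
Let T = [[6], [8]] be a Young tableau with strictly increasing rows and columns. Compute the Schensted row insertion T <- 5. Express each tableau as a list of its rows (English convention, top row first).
In row 1, 5 replaces 6 (the leftmost entry greater than 5); 6 is bumped to row 2. In row 2, 6 replaces 8 (the leftmost entry greater than 6); 8 is bumped to row 3. 8 starts a new row 3. The new tableau is [[5], [6], [8]].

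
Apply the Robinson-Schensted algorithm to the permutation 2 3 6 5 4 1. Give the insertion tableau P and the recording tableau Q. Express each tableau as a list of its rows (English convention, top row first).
P = [[1, 3, 4], [2], [5], [6]], Q = [[1, 2, 3], [4], [5], [6]]

Insert each entry of the permutation into P by Schensted row insertion, recording in Q the position of each new cell.

Insert 2: appended to row 1. P = [[2]], Q = [[1]].
Insert 3: appended to row 1. P = [[2, 3]], Q = [[1, 2]].
Insert 6: appended to row 1. P = [[2, 3, 6]], Q = [[1, 2, 3]].
Insert 5: 5 bumps 6 from row 1; 6 starts row 2. P = [[2, 3, 5], [6]], Q = [[1, 2, 3], [4]].
Insert 4: 4 bumps 5 from row 1; 5 bumps 6 from row 2; 6 starts row 3. P = [[2, 3, 4], [5], [6]], Q = [[1, 2, 3], [4], [5]].
Insert 1: 1 bumps 2 from row 1; 2 bumps 5 from row 2; 5 bumps 6 from row 3; 6 starts row 4. P = [[1, 3, 4], [2], [5], [6]], Q = [[1, 2, 3], [4], [5], [6]].

So P = [[1, 3, 4], [2], [5], [6]], Q = [[1, 2, 3], [4], [5], [6]].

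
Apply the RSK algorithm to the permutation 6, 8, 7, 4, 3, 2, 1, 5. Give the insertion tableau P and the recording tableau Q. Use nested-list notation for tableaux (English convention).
P = [[1, 5], [2, 7], [3], [4], [6], [8]], Q = [[1, 2], [3, 8], [4], [5], [6], [7]]

Insert each entry of the permutation into P by Schensted row insertion, recording in Q the position of each new cell.

Insert 6: appended to row 1. P = [[6]].
Insert 8: appended to row 1. P = [[6, 8]].
Insert 7: 7 bumps 8 from row 1; 8 starts row 2. P = [[6, 7], [8]].
Insert 4: 4 bumps 6 from row 1; 6 bumps 8 from row 2; 8 starts row 3. P = [[4, 7], [6], [8]].
Insert 3: 3 bumps 4 from row 1; 4 bumps 6 from row 2; 6 bumps 8 from row 3; 8 starts row 4. P = [[3, 7], [4], [6], [8]].
Insert 2: 2 bumps 3 from row 1; 3 bumps 4 from row 2; 4 bumps 6 from row 3; 6 bumps 8 from row 4; 8 starts row 5. P = [[2, 7], [3], [4], [6], [8]].
Insert 1: 1 bumps 2 from row 1; 2 bumps 3 from row 2; 3 bumps 4 from row 3; 4 bumps 6 from row 4; 6 bumps 8 from row 5; 8 starts row 6. P = [[1, 7], [2], [3], [4], [6], [8]].
Insert 5: 5 bumps 7 from row 1; 7 appends to row 2. P = [[1, 5], [2, 7], [3], [4], [6], [8]].

So P = [[1, 5], [2, 7], [3], [4], [6], [8]], Q = [[1, 2], [3, 8], [4], [5], [6], [7]].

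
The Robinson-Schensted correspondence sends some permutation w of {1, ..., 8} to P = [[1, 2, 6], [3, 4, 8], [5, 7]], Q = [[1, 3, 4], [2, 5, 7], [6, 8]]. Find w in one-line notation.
Reverse the RSK construction: for i from n down to 1, find the cell of Q containing i, remove the entry at that cell from P, and reverse-bump it up through P; the value ejected from row 1 is w(i).

Step i=8: Q has 8 at row 3, column 2; remove 7 from row 3 of P and reverse-bump: 7 enters row 2 and ejects 4; 4 enters row 1 and ejects 2. So w(8) = 2. P is now [[1, 4, 6], [3, 7, 8], [5]].
Step i=7: Q has 7 at row 2, column 3; remove 8 from row 2 of P and reverse-bump: 8 enters row 1 and ejects 6. So w(7) = 6. P is now [[1, 4, 8], [3, 7], [5]].
Step i=6: Q has 6 at row 3, column 1; remove 5 from row 3 of P and reverse-bump: 5 enters row 2 and ejects 3; 3 enters row 1 and ejects 1. So w(6) = 1. P is now [[3, 4, 8], [5, 7]].
Step i=5: Q has 5 at row 2, column 2; remove 7 from row 2 of P and reverse-bump: 7 enters row 1 and ejects 4. So w(5) = 4. P is now [[3, 7, 8], [5]].
Step i=4: Q has 4 at row 1, column 3; remove that cell from P, ejecting 8. So w(4) = 8. P is now [[3, 7], [5]].
Step i=3: Q has 3 at row 1, column 2; remove that cell from P, ejecting 7. So w(3) = 7. P is now [[3], [5]].
Step i=2: Q has 2 at row 2, column 1; remove 5 from row 2 of P and reverse-bump: 5 enters row 1 and ejects 3. So w(2) = 3. P is now [[5]].
Step i=1: Q has 1 at row 1, column 1; remove that cell from P, ejecting 5. So w(1) = 5. P is now [].

So w = 5 3 7 8 4 1 6 2.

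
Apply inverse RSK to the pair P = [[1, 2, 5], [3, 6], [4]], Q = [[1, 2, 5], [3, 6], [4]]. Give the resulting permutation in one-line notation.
Reverse the RSK construction: for i from n down to 1, find the cell of Q containing i, remove the entry at that cell from P, and reverse-bump it up through P; the value ejected from row 1 is w(i).

Step i=6: Q has 6 at row 2, column 2; remove 6 from row 2 of P and reverse-bump: 6 enters row 1 and ejects 5. So w(6) = 5. P is now [[1, 2, 6], [3], [4]].
Step i=5: Q has 5 at row 1, column 3; remove that cell from P, ejecting 6. So w(5) = 6. P is now [[1, 2], [3], [4]].
Step i=4: Q has 4 at row 3, column 1; remove 4 from row 3 of P and reverse-bump: 4 enters row 2 and ejects 3; 3 enters row 1 and ejects 2. So w(4) = 2. P is now [[1, 3], [4]].
Step i=3: Q has 3 at row 2, column 1; remove 4 from row 2 of P and reverse-bump: 4 enters row 1 and ejects 3. So w(3) = 3. P is now [[1, 4]].
Step i=2: Q has 2 at row 1, column 2; remove that cell from P, ejecting 4. So w(2) = 4. P is now [[1]].
Step i=1: Q has 1 at row 1, column 1; remove that cell from P, ejecting 1. So w(1) = 1. P is now [].

So w = 1 4 3 2 6 5.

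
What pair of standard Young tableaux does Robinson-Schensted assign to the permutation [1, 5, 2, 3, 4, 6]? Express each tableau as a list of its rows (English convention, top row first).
Insert each entry of the permutation into P by Schensted row insertion, recording in Q the position of each new cell.

Insert 1: appended to row 1. P = [[1]].
Insert 5: appended to row 1. P = [[1, 5]].
Insert 2: 2 bumps 5 from row 1; 5 starts row 2. P = [[1, 2], [5]].
Insert 3: appended to row 1. P = [[1, 2, 3], [5]].
Insert 4: appended to row 1. P = [[1, 2, 3, 4], [5]].
Insert 6: appended to row 1. P = [[1, 2, 3, 4, 6], [5]].

So P = [[1, 2, 3, 4, 6], [5]], Q = [[1, 2, 4, 5, 6], [3]].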